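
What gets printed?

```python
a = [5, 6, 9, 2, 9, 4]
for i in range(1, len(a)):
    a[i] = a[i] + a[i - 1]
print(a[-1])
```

i=1: a[1] = 6+5 = 11 → [5, 11, 9, 2, 9, 4]
i=2: a[2] = 9+11 = 20 → [5, 11, 20, 2, 9, 4]
i=3: a[3] = 2+20 = 22 → [5, 11, 20, 22, 9, 4]
i=4: a[4] = 9+22 = 31 → [5, 11, 20, 22, 31, 4]
i=5: a[5] = 4+31 = 35 → [5, 11, 20, 22, 31, 35]

35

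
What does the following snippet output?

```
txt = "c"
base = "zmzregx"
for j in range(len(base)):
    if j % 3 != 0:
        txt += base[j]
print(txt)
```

cmzeg

j=0: skip
j=1: add 'm' → 'cm'
j=2: add 'z' → 'cmz'
j=3: skip
j=4: add 'e' → 'cmze'
j=5: add 'g' → 'cmzeg'
j=6: skip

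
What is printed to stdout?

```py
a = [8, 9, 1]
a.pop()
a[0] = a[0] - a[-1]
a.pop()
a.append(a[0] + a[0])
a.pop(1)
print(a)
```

pop() removes 1 → [8, 9]
a[0] = a[0]-a[-1] = 8-9 = -1 → [-1, 9]
pop() removes 9 → [-1]
append a[0]+a[0] = (-1)+(-1) = -2 → [-1, -2]
pop(1) removes -2 → [-1]

[-1]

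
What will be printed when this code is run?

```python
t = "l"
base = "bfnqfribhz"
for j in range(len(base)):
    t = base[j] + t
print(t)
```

j=0: prepend 'b' → 'bl'
j=1: prepend 'f' → 'fbl'
j=2: prepend 'n' → 'nfbl'
j=3: prepend 'q' → 'qnfbl'
j=4: prepend 'f' → 'fqnfbl'
j=5: prepend 'r' → 'rfqnfbl'
j=6: prepend 'i' → 'irfqnfbl'
j=7: prepend 'b' → 'birfqnfbl'
j=8: prepend 'h' → 'hbirfqnfbl'
j=9: prepend 'z' → 'zhbirfqnfbl'

zhbirfqnfbl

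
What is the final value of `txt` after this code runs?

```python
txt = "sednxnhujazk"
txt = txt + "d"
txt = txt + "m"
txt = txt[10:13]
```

'zkd'

+ 'd' → 'sednxnhujazkd'
+ 'm' → 'sednxnhujazkdm'
slice [10:13] → 'zkd'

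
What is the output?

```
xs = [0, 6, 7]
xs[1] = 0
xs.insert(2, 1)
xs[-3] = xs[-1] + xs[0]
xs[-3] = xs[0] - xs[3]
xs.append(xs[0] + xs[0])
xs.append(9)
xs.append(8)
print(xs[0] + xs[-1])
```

8

xs[1] = 0 → [0, 0, 7]
insert 1 at 2 → [0, 0, 1, 7]
xs[-3] = xs[-1]+xs[0] = 7+0 = 7 → [0, 7, 1, 7]
xs[-3] = xs[0]-xs[3] = 0-7 = -7 → [0, -7, 1, 7]
append xs[0]+xs[0] = 0+0 = 0 → [0, -7, 1, 7, 0]
append 9 → [0, -7, 1, 7, 0, 9]
append 8 → [0, -7, 1, 7, 0, 9, 8]
xs[0]+xs[-1] = 0+8 = 8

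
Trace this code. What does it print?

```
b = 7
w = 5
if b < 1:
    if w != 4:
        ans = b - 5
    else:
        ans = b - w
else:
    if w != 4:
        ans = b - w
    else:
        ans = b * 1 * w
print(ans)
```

2

b=7, w=5
b < 1 is False; w != 4 is True
→ ans = b - w = 2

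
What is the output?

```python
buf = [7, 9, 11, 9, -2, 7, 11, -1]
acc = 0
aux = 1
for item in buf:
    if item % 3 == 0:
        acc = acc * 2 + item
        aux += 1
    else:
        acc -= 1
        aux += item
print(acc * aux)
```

item=7: not %3==0, acc = 0-1 = -1; aux=8
item=9: %3==0, acc = (-1)*2+9 = 7; aux=9
item=11: not %3==0, acc = 7-1 = 6; aux=20
item=9: %3==0, acc = 6*2+9 = 21; aux=21
item=-2: not %3==0, acc = 21-1 = 20; aux=19
item=7: not %3==0, acc = 20-1 = 19; aux=26
item=11: not %3==0, acc = 19-1 = 18; aux=37
item=-1: not %3==0, acc = 18-1 = 17; aux=36
acc*aux = 17*36 = 612

612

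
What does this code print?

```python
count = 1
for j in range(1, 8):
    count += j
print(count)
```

j=1: count = 1+1 = 2
j=2: count = 2+2 = 4
j=3: count = 4+3 = 7
j=4: count = 7+4 = 11
j=5: count = 11+5 = 16
j=6: count = 16+6 = 22
j=7: count = 22+7 = 29

29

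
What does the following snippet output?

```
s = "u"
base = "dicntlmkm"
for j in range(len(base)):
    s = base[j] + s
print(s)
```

mkmltncidu

j=0: prepend 'd' → 'du'
j=1: prepend 'i' → 'idu'
j=2: prepend 'c' → 'cidu'
j=3: prepend 'n' → 'ncidu'
j=4: prepend 't' → 'tncidu'
j=5: prepend 'l' → 'ltncidu'
j=6: prepend 'm' → 'mltncidu'
j=7: prepend 'k' → 'kmltncidu'
j=8: prepend 'm' → 'mkmltncidu'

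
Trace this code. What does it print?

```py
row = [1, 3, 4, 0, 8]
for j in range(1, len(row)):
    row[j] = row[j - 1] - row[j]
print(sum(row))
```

j=1: row[1] = 1-3 = -2 → [1, -2, 4, 0, 8]
j=2: row[2] = (-2)-4 = -6 → [1, -2, -6, 0, 8]
j=3: row[3] = (-6)-0 = -6 → [1, -2, -6, -6, 8]
j=4: row[4] = (-6)-8 = -14 → [1, -2, -6, -6, -14]
sum = -27

-27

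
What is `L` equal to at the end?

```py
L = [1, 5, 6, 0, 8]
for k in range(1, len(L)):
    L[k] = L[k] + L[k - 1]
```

k=1: L[1] = 5+1 = 6 → [1, 6, 6, 0, 8]
k=2: L[2] = 6+6 = 12 → [1, 6, 12, 0, 8]
k=3: L[3] = 0+12 = 12 → [1, 6, 12, 12, 8]
k=4: L[4] = 8+12 = 20 → [1, 6, 12, 12, 20]

[1, 6, 12, 12, 20]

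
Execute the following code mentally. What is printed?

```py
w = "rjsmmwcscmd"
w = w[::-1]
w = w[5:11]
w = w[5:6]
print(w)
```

reverse → 'dmcscwmmsjr'
slice [5:11] → 'wmmsjr'
slice [5:6] → 'r'

r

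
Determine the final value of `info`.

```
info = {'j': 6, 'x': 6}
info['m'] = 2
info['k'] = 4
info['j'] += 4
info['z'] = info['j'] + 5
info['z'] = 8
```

info['m'] = 2 → {'j': 6, 'x': 6, 'm': 2}
info['k'] = 4 → {'j': 6, 'x': 6, 'm': 2, 'k': 4}
info['j'] = 6+4 = 10 → {'j': 10, 'x': 6, 'm': 2, 'k': 4}
info['z'] = info['j']+5 = 15 → {'j': 10, 'x': 6, 'm': 2, 'k': 4, 'z': 15}
info['z'] = 8 → {'j': 10, 'x': 6, 'm': 2, 'k': 4, 'z': 8}

{'j': 10, 'x': 6, 'm': 2, 'k': 4, 'z': 8}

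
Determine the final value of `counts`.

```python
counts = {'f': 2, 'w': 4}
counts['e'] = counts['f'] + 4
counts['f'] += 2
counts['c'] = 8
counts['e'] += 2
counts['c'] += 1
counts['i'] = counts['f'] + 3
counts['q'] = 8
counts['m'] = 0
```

{'f': 4, 'w': 4, 'e': 8, 'c': 9, 'i': 7, 'q': 8, 'm': 0}

counts['e'] = counts['f']+4 = 6 → {'f': 2, 'w': 4, 'e': 6}
counts['f'] = 2+2 = 4 → {'f': 4, 'w': 4, 'e': 6}
counts['c'] = 8 → {'f': 4, 'w': 4, 'e': 6, 'c': 8}
counts['e'] = 6+2 = 8 → {'f': 4, 'w': 4, 'e': 8, 'c': 8}
counts['c'] = 8+1 = 9 → {'f': 4, 'w': 4, 'e': 8, 'c': 9}
counts['i'] = counts['f']+3 = 7 → {'f': 4, 'w': 4, 'e': 8, 'c': 9, 'i': 7}
counts['q'] = 8 → {'f': 4, 'w': 4, 'e': 8, 'c': 9, 'i': 7, 'q': 8}
counts['m'] = 0 → {'f': 4, 'w': 4, 'e': 8, 'c': 9, 'i': 7, 'q': 8, 'm': 0}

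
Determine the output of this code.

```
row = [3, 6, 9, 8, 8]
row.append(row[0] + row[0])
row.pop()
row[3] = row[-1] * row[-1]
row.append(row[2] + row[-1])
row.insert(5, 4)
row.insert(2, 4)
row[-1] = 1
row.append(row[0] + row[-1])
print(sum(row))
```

append row[0]+row[0] = 3+3 = 6 → [3, 6, 9, 8, 8, 6]
pop() removes 6 → [3, 6, 9, 8, 8]
row[3] = row[-1]*row[-1] = 8*8 = 64 → [3, 6, 9, 64, 8]
append row[2]+row[-1] = 9+8 = 17 → [3, 6, 9, 64, 8, 17]
insert 4 at 5 → [3, 6, 9, 64, 8, 4, 17]
insert 4 at 2 → [3, 6, 4, 9, 64, 8, 4, 17]
row[-1] = 1 → [3, 6, 4, 9, 64, 8, 4, 1]
append row[0]+row[-1] = 3+1 = 4 → [3, 6, 4, 9, 64, 8, 4, 1, 4]
sum = 103

103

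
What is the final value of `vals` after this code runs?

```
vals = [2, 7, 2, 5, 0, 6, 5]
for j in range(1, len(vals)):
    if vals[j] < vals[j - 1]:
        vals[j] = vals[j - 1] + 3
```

[2, 7, 10, 13, 16, 19, 22]

j=1: 7>=2, unchanged → [2, 7, 2, 5, 0, 6, 5]
j=2: 2<7, vals[2] = 7+3 = 10 → [2, 7, 10, 5, 0, 6, 5]
j=3: 5<10, vals[3] = 10+3 = 13 → [2, 7, 10, 13, 0, 6, 5]
j=4: 0<13, vals[4] = 13+3 = 16 → [2, 7, 10, 13, 16, 6, 5]
j=5: 6<16, vals[5] = 16+3 = 19 → [2, 7, 10, 13, 16, 19, 5]
j=6: 5<19, vals[6] = 19+3 = 22 → [2, 7, 10, 13, 16, 19, 22]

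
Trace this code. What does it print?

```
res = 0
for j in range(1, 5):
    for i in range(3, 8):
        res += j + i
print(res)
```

150

j=1,i=3: res = 0+4 = 4
j=1,i=4: res = 4+5 = 9
j=1,i=5: res = 9+6 = 15
j=1,i=6: res = 15+7 = 22
j=1,i=7: res = 22+8 = 30
j=2,i=3: res = 30+5 = 35
j=2,i=4: res = 35+6 = 41
j=2,i=5: res = 41+7 = 48
j=2,i=6: res = 48+8 = 56
j=2,i=7: res = 56+9 = 65
j=3,i=3: res = 65+6 = 71
j=3,i=4: res = 71+7 = 78
j=3,i=5: res = 78+8 = 86
j=3,i=6: res = 86+9 = 95
j=3,i=7: res = 95+10 = 105
j=4,i=3: res = 105+7 = 112
j=4,i=4: res = 112+8 = 120
j=4,i=5: res = 120+9 = 129
j=4,i=6: res = 129+10 = 139
j=4,i=7: res = 139+11 = 150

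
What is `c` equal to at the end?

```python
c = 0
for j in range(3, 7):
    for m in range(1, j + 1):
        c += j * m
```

j=3,m=1: c = 0+3 = 3
j=3,m=2: c = 3+6 = 9
j=3,m=3: c = 9+9 = 18
j=4,m=1: c = 18+4 = 22
j=4,m=2: c = 22+8 = 30
j=4,m=3: c = 30+12 = 42
j=4,m=4: c = 42+16 = 58
j=5,m=1: c = 58+5 = 63
j=5,m=2: c = 63+10 = 73
j=5,m=3: c = 73+15 = 88
j=5,m=4: c = 88+20 = 108
j=5,m=5: c = 108+25 = 133
j=6,m=1: c = 133+6 = 139
j=6,m=2: c = 139+12 = 151
j=6,m=3: c = 151+18 = 169
j=6,m=4: c = 169+24 = 193
j=6,m=5: c = 193+30 = 223
j=6,m=6: c = 223+36 = 259

259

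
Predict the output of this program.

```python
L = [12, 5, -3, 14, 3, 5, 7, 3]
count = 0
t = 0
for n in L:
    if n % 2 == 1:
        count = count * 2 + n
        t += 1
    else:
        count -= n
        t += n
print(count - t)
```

n=12: not odd, count = 0-12 = -12; t=12
n=5: odd, count = (-12)*2+5 = -19; t=13
n=-3: odd, count = (-19)*2+(-3) = -41; t=14
n=14: not odd, count = (-41)-14 = -55; t=28
n=3: odd, count = (-55)*2+3 = -107; t=29
n=5: odd, count = (-107)*2+5 = -209; t=30
n=7: odd, count = (-209)*2+7 = -411; t=31
n=3: odd, count = (-411)*2+3 = -819; t=32
count-t = (-819)-32 = -851

-851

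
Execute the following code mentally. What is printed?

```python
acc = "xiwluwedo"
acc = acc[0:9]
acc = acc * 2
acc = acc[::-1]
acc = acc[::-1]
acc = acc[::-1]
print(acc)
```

slice [0:9] → 'xiwluwedo'
repeat ×2 → 'xiwluwedoxiwluwedo'
reverse → 'odewulwixodewulwix'
reverse → 'xiwluwedoxiwluwedo'
reverse → 'odewulwixodewulwix'

odewulwixodewulwix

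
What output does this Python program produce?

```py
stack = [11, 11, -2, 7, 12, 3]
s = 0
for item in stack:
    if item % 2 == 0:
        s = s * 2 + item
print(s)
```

8

item=11: not even
item=11: not even
item=-2: even, s = 0*2+(-2) = -2
item=7: not even
item=12: even, s = (-2)*2+12 = 8
item=3: not even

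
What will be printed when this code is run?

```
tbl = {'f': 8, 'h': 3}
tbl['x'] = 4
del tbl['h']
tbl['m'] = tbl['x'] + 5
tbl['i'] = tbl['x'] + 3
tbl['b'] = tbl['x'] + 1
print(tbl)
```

{'f': 8, 'x': 4, 'm': 9, 'i': 7, 'b': 5}

tbl['x'] = 4 → {'f': 8, 'h': 3, 'x': 4}
del 'h' → {'f': 8, 'x': 4}
tbl['m'] = tbl['x']+5 = 9 → {'f': 8, 'x': 4, 'm': 9}
tbl['i'] = tbl['x']+3 = 7 → {'f': 8, 'x': 4, 'm': 9, 'i': 7}
tbl['b'] = tbl['x']+1 = 5 → {'f': 8, 'x': 4, 'm': 9, 'i': 7, 'b': 5}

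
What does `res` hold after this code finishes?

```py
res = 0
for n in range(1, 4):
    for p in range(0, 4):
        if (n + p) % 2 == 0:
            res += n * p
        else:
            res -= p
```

n=1,p=0: odd sum, res = 0-0 = 0
n=1,p=1: even sum, res = 0+1 = 1
n=1,p=2: odd sum, res = 1-2 = -1
n=1,p=3: even sum, res = (-1)+3 = 2
n=2,p=0: even sum, res = 2+0 = 2
n=2,p=1: odd sum, res = 2-1 = 1
n=2,p=2: even sum, res = 1+4 = 5
n=2,p=3: odd sum, res = 5-3 = 2
n=3,p=0: odd sum, res = 2-0 = 2
n=3,p=1: even sum, res = 2+3 = 5
n=3,p=2: odd sum, res = 5-2 = 3
n=3,p=3: even sum, res = 3+9 = 12

12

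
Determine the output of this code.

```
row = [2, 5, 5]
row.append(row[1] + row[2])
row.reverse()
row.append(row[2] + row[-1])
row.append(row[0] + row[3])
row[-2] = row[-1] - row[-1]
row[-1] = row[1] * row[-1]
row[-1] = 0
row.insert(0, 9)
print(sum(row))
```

31

append row[1]+row[2] = 5+5 = 10 → [2, 5, 5, 10]
reverse → [10, 5, 5, 2]
append row[2]+row[-1] = 5+2 = 7 → [10, 5, 5, 2, 7]
append row[0]+row[3] = 10+2 = 12 → [10, 5, 5, 2, 7, 12]
row[-2] = row[-1]-row[-1] = 12-12 = 0 → [10, 5, 5, 2, 0, 12]
row[-1] = row[1]*row[-1] = 5*12 = 60 → [10, 5, 5, 2, 0, 60]
row[-1] = 0 → [10, 5, 5, 2, 0, 0]
insert 9 at 0 → [9, 10, 5, 5, 2, 0, 0]
sum = 31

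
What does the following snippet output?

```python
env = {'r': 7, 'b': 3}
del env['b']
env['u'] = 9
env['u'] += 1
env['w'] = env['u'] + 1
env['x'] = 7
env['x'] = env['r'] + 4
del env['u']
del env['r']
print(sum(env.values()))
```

22

del 'b' → {'r': 7}
env['u'] = 9 → {'r': 7, 'u': 9}
env['u'] = 9+1 = 10 → {'r': 7, 'u': 10}
env['w'] = env['u']+1 = 11 → {'r': 7, 'u': 10, 'w': 11}
env['x'] = 7 → {'r': 7, 'u': 10, 'w': 11, 'x': 7}
env['x'] = env['r']+4 = 11 → {'r': 7, 'u': 10, 'w': 11, 'x': 11}
del 'u' → {'r': 7, 'w': 11, 'x': 11}
del 'r' → {'w': 11, 'x': 11}
sum of values = 22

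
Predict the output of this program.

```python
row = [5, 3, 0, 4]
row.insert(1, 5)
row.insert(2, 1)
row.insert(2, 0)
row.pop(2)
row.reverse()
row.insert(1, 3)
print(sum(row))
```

21

insert 5 at 1 → [5, 5, 3, 0, 4]
insert 1 at 2 → [5, 5, 1, 3, 0, 4]
insert 0 at 2 → [5, 5, 0, 1, 3, 0, 4]
pop(2) removes 0 → [5, 5, 1, 3, 0, 4]
reverse → [4, 0, 3, 1, 5, 5]
insert 3 at 1 → [4, 3, 0, 3, 1, 5, 5]
sum = 21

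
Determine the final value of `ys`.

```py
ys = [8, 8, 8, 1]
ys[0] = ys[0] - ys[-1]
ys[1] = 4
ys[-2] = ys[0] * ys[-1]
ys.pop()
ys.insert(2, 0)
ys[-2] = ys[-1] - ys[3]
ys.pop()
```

ys[0] = ys[0]-ys[-1] = 8-1 = 7 → [7, 8, 8, 1]
ys[1] = 4 → [7, 4, 8, 1]
ys[-2] = ys[0]*ys[-1] = 7*1 = 7 → [7, 4, 7, 1]
pop() removes 1 → [7, 4, 7]
insert 0 at 2 → [7, 4, 0, 7]
ys[-2] = ys[-1]-ys[3] = 7-7 = 0 → [7, 4, 0, 7]
pop() removes 7 → [7, 4, 0]

[7, 4, 0]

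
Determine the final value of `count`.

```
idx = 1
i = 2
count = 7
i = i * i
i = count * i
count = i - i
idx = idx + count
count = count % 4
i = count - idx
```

i = 2*2 = 4
i = 7*4 = 28
count = 28-28 = 0
idx = 1+0 = 1
count = 0%4 = 0
i = 0-1 = -1

0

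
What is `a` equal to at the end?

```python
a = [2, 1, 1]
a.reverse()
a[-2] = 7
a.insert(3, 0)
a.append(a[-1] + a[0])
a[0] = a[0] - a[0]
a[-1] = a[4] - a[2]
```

reverse → [1, 1, 2]
a[-2] = 7 → [1, 7, 2]
insert 0 at 3 → [1, 7, 2, 0]
append a[-1]+a[0] = 0+1 = 1 → [1, 7, 2, 0, 1]
a[0] = a[0]-a[0] = 1-1 = 0 → [0, 7, 2, 0, 1]
a[-1] = a[4]-a[2] = 1-2 = -1 → [0, 7, 2, 0, -1]

[0, 7, 2, 0, -1]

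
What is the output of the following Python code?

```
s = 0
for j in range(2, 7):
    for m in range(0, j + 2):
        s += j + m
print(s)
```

j=2,m=0: s = 0+2 = 2
j=2,m=1: s = 2+3 = 5
j=2,m=2: s = 5+4 = 9
j=2,m=3: s = 9+5 = 14
j=3,m=0: s = 14+3 = 17
j=3,m=1: s = 17+4 = 21
j=3,m=2: s = 21+5 = 26
j=3,m=3: s = 26+6 = 32
j=3,m=4: s = 32+7 = 39
j=4,m=0: s = 39+4 = 43
j=4,m=1: s = 43+5 = 48
j=4,m=2: s = 48+6 = 54
j=4,m=3: s = 54+7 = 61
j=4,m=4: s = 61+8 = 69
j=4,m=5: s = 69+9 = 78
j=5,m=0: s = 78+5 = 83
j=5,m=1: s = 83+6 = 89
j=5,m=2: s = 89+7 = 96
j=5,m=3: s = 96+8 = 104
j=5,m=4: s = 104+9 = 113
j=5,m=5: s = 113+10 = 123
j=5,m=6: s = 123+11 = 134
j=6,m=0: s = 134+6 = 140
j=6,m=1: s = 140+7 = 147
j=6,m=2: s = 147+8 = 155
j=6,m=3: s = 155+9 = 164
j=6,m=4: s = 164+10 = 174
j=6,m=5: s = 174+11 = 185
j=6,m=6: s = 185+12 = 197
j=6,m=7: s = 197+13 = 210

210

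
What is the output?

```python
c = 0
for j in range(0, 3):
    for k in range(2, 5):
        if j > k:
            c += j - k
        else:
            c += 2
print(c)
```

18

j=0,k=2: not 0>2, c = 0+2 = 2
j=0,k=3: not 0>3, c = 2+2 = 4
j=0,k=4: not 0>4, c = 4+2 = 6
j=1,k=2: not 1>2, c = 6+2 = 8
j=1,k=3: not 1>3, c = 8+2 = 10
j=1,k=4: not 1>4, c = 10+2 = 12
j=2,k=2: not 2>2, c = 12+2 = 14
j=2,k=3: not 2>3, c = 14+2 = 16
j=2,k=4: not 2>4, c = 16+2 = 18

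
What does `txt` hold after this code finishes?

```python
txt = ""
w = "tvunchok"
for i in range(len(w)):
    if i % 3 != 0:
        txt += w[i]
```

i=0: skip
i=1: add 'v' → 'v'
i=2: add 'u' → 'vu'
i=3: skip
i=4: add 'c' → 'vuc'
i=5: add 'h' → 'vuch'
i=6: skip
i=7: add 'k' → 'vuchk'

'vuchk'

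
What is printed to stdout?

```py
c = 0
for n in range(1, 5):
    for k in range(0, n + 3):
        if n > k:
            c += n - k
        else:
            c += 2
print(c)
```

44

n=1,k=0: 1>0, c = 0+1 = 1
n=1,k=1: not 1>1, c = 1+2 = 3
n=1,k=2: not 1>2, c = 3+2 = 5
n=1,k=3: not 1>3, c = 5+2 = 7
n=2,k=0: 2>0, c = 7+2 = 9
n=2,k=1: 2>1, c = 9+1 = 10
n=2,k=2: not 2>2, c = 10+2 = 12
n=2,k=3: not 2>3, c = 12+2 = 14
n=2,k=4: not 2>4, c = 14+2 = 16
n=3,k=0: 3>0, c = 16+3 = 19
n=3,k=1: 3>1, c = 19+2 = 21
n=3,k=2: 3>2, c = 21+1 = 22
n=3,k=3: not 3>3, c = 22+2 = 24
n=3,k=4: not 3>4, c = 24+2 = 26
n=3,k=5: not 3>5, c = 26+2 = 28
n=4,k=0: 4>0, c = 28+4 = 32
n=4,k=1: 4>1, c = 32+3 = 35
n=4,k=2: 4>2, c = 35+2 = 37
n=4,k=3: 4>3, c = 37+1 = 38
n=4,k=4: not 4>4, c = 38+2 = 40
n=4,k=5: not 4>5, c = 40+2 = 42
n=4,k=6: not 4>6, c = 42+2 = 44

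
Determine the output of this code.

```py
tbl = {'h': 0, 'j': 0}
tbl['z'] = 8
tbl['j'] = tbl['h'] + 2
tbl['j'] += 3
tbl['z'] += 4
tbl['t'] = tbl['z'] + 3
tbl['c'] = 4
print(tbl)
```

tbl['z'] = 8 → {'h': 0, 'j': 0, 'z': 8}
tbl['j'] = tbl['h']+2 = 2 → {'h': 0, 'j': 2, 'z': 8}
tbl['j'] = 2+3 = 5 → {'h': 0, 'j': 5, 'z': 8}
tbl['z'] = 8+4 = 12 → {'h': 0, 'j': 5, 'z': 12}
tbl['t'] = tbl['z']+3 = 15 → {'h': 0, 'j': 5, 'z': 12, 't': 15}
tbl['c'] = 4 → {'h': 0, 'j': 5, 'z': 12, 't': 15, 'c': 4}

{'h': 0, 'j': 5, 'z': 12, 't': 15, 'c': 4}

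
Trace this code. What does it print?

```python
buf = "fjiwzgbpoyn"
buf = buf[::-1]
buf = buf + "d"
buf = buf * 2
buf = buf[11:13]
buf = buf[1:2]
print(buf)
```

reverse → 'nyopbgzwijf'
+ 'd' → 'nyopbgzwijfd'
repeat ×2 → 'nyopbgzwijfdnyopbgzwijfd'
slice [11:13] → 'dn'
slice [1:2] → 'n'

n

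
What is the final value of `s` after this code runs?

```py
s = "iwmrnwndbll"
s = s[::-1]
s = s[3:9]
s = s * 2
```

reverse → 'llbdnwnrmwi'
slice [3:9] → 'dnwnrm'
repeat ×2 → 'dnwnrmdnwnrm'

'dnwnrmdnwnrm'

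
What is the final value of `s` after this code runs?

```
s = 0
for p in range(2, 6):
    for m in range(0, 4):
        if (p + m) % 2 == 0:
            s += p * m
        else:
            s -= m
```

p=2,m=0: even sum, s = 0+0 = 0
p=2,m=1: odd sum, s = 0-1 = -1
p=2,m=2: even sum, s = (-1)+4 = 3
p=2,m=3: odd sum, s = 3-3 = 0
p=3,m=0: odd sum, s = 0-0 = 0
p=3,m=1: even sum, s = 0+3 = 3
p=3,m=2: odd sum, s = 3-2 = 1
p=3,m=3: even sum, s = 1+9 = 10
p=4,m=0: even sum, s = 10+0 = 10
p=4,m=1: odd sum, s = 10-1 = 9
p=4,m=2: even sum, s = 9+8 = 17
p=4,m=3: odd sum, s = 17-3 = 14
p=5,m=0: odd sum, s = 14-0 = 14
p=5,m=1: even sum, s = 14+5 = 19
p=5,m=2: odd sum, s = 19-2 = 17
p=5,m=3: even sum, s = 17+15 = 32

32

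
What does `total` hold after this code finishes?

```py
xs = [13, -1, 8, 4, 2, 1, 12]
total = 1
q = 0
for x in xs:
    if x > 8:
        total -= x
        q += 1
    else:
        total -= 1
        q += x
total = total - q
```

-45

x=13: >8, total = 1-13 = -12; q=1
x=-1: not >8, total = (-12)-1 = -13; q=0
x=8: not >8, total = (-13)-1 = -14; q=8
x=4: not >8, total = (-14)-1 = -15; q=12
x=2: not >8, total = (-15)-1 = -16; q=14
x=1: not >8, total = (-16)-1 = -17; q=15
x=12: >8, total = (-17)-12 = -29; q=16
total-q = (-29)-16 = -45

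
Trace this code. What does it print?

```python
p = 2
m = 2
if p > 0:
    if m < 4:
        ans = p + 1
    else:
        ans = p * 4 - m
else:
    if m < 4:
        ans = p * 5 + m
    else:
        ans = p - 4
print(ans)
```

p=2, m=2
p > 0 is True; m < 4 is True
→ ans = p + 1 = 3

3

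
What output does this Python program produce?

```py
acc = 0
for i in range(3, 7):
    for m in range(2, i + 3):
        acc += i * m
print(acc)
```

i=3,m=2: acc = 0+6 = 6
i=3,m=3: acc = 6+9 = 15
i=3,m=4: acc = 15+12 = 27
i=3,m=5: acc = 27+15 = 42
i=4,m=2: acc = 42+8 = 50
i=4,m=3: acc = 50+12 = 62
i=4,m=4: acc = 62+16 = 78
i=4,m=5: acc = 78+20 = 98
i=4,m=6: acc = 98+24 = 122
i=5,m=2: acc = 122+10 = 132
i=5,m=3: acc = 132+15 = 147
i=5,m=4: acc = 147+20 = 167
i=5,m=5: acc = 167+25 = 192
i=5,m=6: acc = 192+30 = 222
i=5,m=7: acc = 222+35 = 257
i=6,m=2: acc = 257+12 = 269
i=6,m=3: acc = 269+18 = 287
i=6,m=4: acc = 287+24 = 311
i=6,m=5: acc = 311+30 = 341
i=6,m=6: acc = 341+36 = 377
i=6,m=7: acc = 377+42 = 419
i=6,m=8: acc = 419+48 = 467

467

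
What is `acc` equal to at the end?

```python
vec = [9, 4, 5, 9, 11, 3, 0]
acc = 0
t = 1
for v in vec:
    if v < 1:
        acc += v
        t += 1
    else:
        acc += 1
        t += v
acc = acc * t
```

258

v=9: not <1, acc = 0+1 = 1; t=10
v=4: not <1, acc = 1+1 = 2; t=14
v=5: not <1, acc = 2+1 = 3; t=19
v=9: not <1, acc = 3+1 = 4; t=28
v=11: not <1, acc = 4+1 = 5; t=39
v=3: not <1, acc = 5+1 = 6; t=42
v=0: <1, acc = 6+0 = 6; t=43
acc*t = 6*43 = 258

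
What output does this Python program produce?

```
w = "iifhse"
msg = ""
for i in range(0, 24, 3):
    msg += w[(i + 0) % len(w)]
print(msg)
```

i=0: add w[0]='i' → 'i'
i=3: add w[3]='h' → 'ih'
i=6: add w[0]='i' → 'ihi'
i=9: add w[3]='h' → 'ihih'
i=12: add w[0]='i' → 'ihihi'
i=15: add w[3]='h' → 'ihihih'
i=18: add w[0]='i' → 'ihihihi'
i=21: add w[3]='h' → 'ihihihih'

ihihihih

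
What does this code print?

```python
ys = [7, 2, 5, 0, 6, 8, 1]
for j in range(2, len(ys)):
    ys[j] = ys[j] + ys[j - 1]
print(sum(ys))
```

j=2: ys[2] = 5+2 = 7 → [7, 2, 7, 0, 6, 8, 1]
j=3: ys[3] = 0+7 = 7 → [7, 2, 7, 7, 6, 8, 1]
j=4: ys[4] = 6+7 = 13 → [7, 2, 7, 7, 13, 8, 1]
j=5: ys[5] = 8+13 = 21 → [7, 2, 7, 7, 13, 21, 1]
j=6: ys[6] = 1+21 = 22 → [7, 2, 7, 7, 13, 21, 22]
sum = 79

79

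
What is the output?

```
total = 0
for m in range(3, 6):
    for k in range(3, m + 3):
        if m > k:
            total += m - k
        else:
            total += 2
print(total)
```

22

m=3,k=3: not 3>3, total = 0+2 = 2
m=3,k=4: not 3>4, total = 2+2 = 4
m=3,k=5: not 3>5, total = 4+2 = 6
m=4,k=3: 4>3, total = 6+1 = 7
m=4,k=4: not 4>4, total = 7+2 = 9
m=4,k=5: not 4>5, total = 9+2 = 11
m=4,k=6: not 4>6, total = 11+2 = 13
m=5,k=3: 5>3, total = 13+2 = 15
m=5,k=4: 5>4, total = 15+1 = 16
m=5,k=5: not 5>5, total = 16+2 = 18
m=5,k=6: not 5>6, total = 18+2 = 20
m=5,k=7: not 5>7, total = 20+2 = 22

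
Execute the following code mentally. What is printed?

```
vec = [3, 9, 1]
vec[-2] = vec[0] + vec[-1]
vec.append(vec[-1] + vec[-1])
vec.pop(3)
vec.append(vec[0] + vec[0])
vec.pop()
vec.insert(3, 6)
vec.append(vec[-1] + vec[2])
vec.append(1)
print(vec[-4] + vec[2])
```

vec[-2] = vec[0]+vec[-1] = 3+1 = 4 → [3, 4, 1]
append vec[-1]+vec[-1] = 1+1 = 2 → [3, 4, 1, 2]
pop(3) removes 2 → [3, 4, 1]
append vec[0]+vec[0] = 3+3 = 6 → [3, 4, 1, 6]
pop() removes 6 → [3, 4, 1]
insert 6 at 3 → [3, 4, 1, 6]
append vec[-1]+vec[2] = 6+1 = 7 → [3, 4, 1, 6, 7]
append 1 → [3, 4, 1, 6, 7, 1]
vec[-4]+vec[2] = 1+1 = 2

2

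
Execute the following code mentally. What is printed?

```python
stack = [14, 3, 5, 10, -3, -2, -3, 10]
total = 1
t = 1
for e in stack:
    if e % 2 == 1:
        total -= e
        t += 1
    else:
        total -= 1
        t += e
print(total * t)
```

e=14: not odd, total = 1-1 = 0; t=15
e=3: odd, total = 0-3 = -3; t=16
e=5: odd, total = (-3)-5 = -8; t=17
e=10: not odd, total = (-8)-1 = -9; t=27
e=-3: odd, total = (-9)-(-3) = -6; t=28
e=-2: not odd, total = (-6)-1 = -7; t=26
e=-3: odd, total = (-7)-(-3) = -4; t=27
e=10: not odd, total = (-4)-1 = -5; t=37
total*t = (-5)*37 = -185

-185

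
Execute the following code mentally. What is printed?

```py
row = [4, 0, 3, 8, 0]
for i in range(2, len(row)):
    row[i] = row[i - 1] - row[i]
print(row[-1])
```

-11

i=2: row[2] = 0-3 = -3 → [4, 0, -3, 8, 0]
i=3: row[3] = (-3)-8 = -11 → [4, 0, -3, -11, 0]
i=4: row[4] = (-11)-0 = -11 → [4, 0, -3, -11, -11]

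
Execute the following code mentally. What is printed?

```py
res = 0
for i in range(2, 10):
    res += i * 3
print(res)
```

132

i=2: res = 0+2*3 = 6
i=3: res = 6+3*3 = 15
i=4: res = 15+4*3 = 27
i=5: res = 27+5*3 = 42
i=6: res = 42+6*3 = 60
i=7: res = 60+7*3 = 81
i=8: res = 81+8*3 = 105
i=9: res = 105+9*3 = 132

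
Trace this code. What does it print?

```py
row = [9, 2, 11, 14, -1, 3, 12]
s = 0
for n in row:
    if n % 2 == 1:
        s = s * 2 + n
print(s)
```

117

n=9: odd, s = 0*2+9 = 9
n=2: not odd
n=11: odd, s = 9*2+11 = 29
n=14: not odd
n=-1: odd, s = 29*2+(-1) = 57
n=3: odd, s = 57*2+3 = 117
n=12: not odd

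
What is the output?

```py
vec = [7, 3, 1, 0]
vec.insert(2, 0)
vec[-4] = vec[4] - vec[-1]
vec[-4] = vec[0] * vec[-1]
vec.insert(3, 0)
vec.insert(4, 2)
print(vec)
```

[7, 0, 0, 0, 2, 1, 0]

insert 0 at 2 → [7, 3, 0, 1, 0]
vec[-4] = vec[4]-vec[-1] = 0-0 = 0 → [7, 0, 0, 1, 0]
vec[-4] = vec[0]*vec[-1] = 7*0 = 0 → [7, 0, 0, 1, 0]
insert 0 at 3 → [7, 0, 0, 0, 1, 0]
insert 2 at 4 → [7, 0, 0, 0, 2, 1, 0]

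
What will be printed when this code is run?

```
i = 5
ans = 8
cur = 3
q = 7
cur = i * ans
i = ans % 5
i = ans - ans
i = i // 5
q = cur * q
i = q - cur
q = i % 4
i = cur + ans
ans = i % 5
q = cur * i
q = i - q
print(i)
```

cur = 5*8 = 40
i = 8%5 = 3
i = 8-8 = 0
i = 0//5 = 0
q = 40*7 = 280
i = 280-40 = 240
q = 240%4 = 0
i = 40+8 = 48
ans = 48%5 = 3
q = 40*48 = 1920
q = 48-1920 = -1872

48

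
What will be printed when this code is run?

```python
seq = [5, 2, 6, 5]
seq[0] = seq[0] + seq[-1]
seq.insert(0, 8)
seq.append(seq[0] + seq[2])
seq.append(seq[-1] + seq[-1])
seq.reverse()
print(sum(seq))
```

61

seq[0] = seq[0]+seq[-1] = 5+5 = 10 → [10, 2, 6, 5]
insert 8 at 0 → [8, 10, 2, 6, 5]
append seq[0]+seq[2] = 8+2 = 10 → [8, 10, 2, 6, 5, 10]
append seq[-1]+seq[-1] = 10+10 = 20 → [8, 10, 2, 6, 5, 10, 20]
reverse → [20, 10, 5, 6, 2, 10, 8]
sum = 61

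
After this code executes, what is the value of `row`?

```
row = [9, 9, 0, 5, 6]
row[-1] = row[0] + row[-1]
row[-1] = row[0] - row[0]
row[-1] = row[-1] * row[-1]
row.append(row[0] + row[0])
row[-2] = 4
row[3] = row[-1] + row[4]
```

[9, 9, 0, 22, 4, 18]

row[-1] = row[0]+row[-1] = 9+6 = 15 → [9, 9, 0, 5, 15]
row[-1] = row[0]-row[0] = 9-9 = 0 → [9, 9, 0, 5, 0]
row[-1] = row[-1]*row[-1] = 0*0 = 0 → [9, 9, 0, 5, 0]
append row[0]+row[0] = 9+9 = 18 → [9, 9, 0, 5, 0, 18]
row[-2] = 4 → [9, 9, 0, 5, 4, 18]
row[3] = row[-1]+row[4] = 18+4 = 22 → [9, 9, 0, 22, 4, 18]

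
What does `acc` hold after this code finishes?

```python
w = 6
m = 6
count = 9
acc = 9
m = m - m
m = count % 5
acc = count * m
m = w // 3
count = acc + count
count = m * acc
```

m = 6-6 = 0
m = 9%5 = 4
acc = 9*4 = 36
m = 6//3 = 2
count = 36+9 = 45
count = 2*36 = 72

36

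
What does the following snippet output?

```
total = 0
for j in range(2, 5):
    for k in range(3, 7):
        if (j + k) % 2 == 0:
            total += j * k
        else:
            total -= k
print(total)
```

58

j=2,k=3: odd sum, total = 0-3 = -3
j=2,k=4: even sum, total = (-3)+8 = 5
j=2,k=5: odd sum, total = 5-5 = 0
j=2,k=6: even sum, total = 0+12 = 12
j=3,k=3: even sum, total = 12+9 = 21
j=3,k=4: odd sum, total = 21-4 = 17
j=3,k=5: even sum, total = 17+15 = 32
j=3,k=6: odd sum, total = 32-6 = 26
j=4,k=3: odd sum, total = 26-3 = 23
j=4,k=4: even sum, total = 23+16 = 39
j=4,k=5: odd sum, total = 39-5 = 34
j=4,k=6: even sum, total = 34+24 = 58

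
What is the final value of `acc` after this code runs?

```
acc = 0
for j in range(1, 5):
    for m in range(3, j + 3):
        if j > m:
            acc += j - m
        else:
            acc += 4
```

j=1,m=3: not 1>3, acc = 0+4 = 4
j=2,m=3: not 2>3, acc = 4+4 = 8
j=2,m=4: not 2>4, acc = 8+4 = 12
j=3,m=3: not 3>3, acc = 12+4 = 16
j=3,m=4: not 3>4, acc = 16+4 = 20
j=3,m=5: not 3>5, acc = 20+4 = 24
j=4,m=3: 4>3, acc = 24+1 = 25
j=4,m=4: not 4>4, acc = 25+4 = 29
j=4,m=5: not 4>5, acc = 29+4 = 33
j=4,m=6: not 4>6, acc = 33+4 = 37

37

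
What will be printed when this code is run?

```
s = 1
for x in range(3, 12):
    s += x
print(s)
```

x=3: s = 1+3 = 4
x=4: s = 4+4 = 8
x=5: s = 8+5 = 13
x=6: s = 13+6 = 19
x=7: s = 19+7 = 26
x=8: s = 26+8 = 34
x=9: s = 34+9 = 43
x=10: s = 43+10 = 53
x=11: s = 53+11 = 64

64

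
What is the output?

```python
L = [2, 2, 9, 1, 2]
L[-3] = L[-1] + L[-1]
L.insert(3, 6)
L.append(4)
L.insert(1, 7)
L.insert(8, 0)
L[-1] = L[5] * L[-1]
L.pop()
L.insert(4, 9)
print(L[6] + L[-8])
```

8

L[-3] = L[-1]+L[-1] = 2+2 = 4 → [2, 2, 4, 1, 2]
insert 6 at 3 → [2, 2, 4, 6, 1, 2]
append 4 → [2, 2, 4, 6, 1, 2, 4]
insert 7 at 1 → [2, 7, 2, 4, 6, 1, 2, 4]
insert 0 at 8 → [2, 7, 2, 4, 6, 1, 2, 4, 0]
L[-1] = L[5]*L[-1] = 1*0 = 0 → [2, 7, 2, 4, 6, 1, 2, 4, 0]
pop() removes 0 → [2, 7, 2, 4, 6, 1, 2, 4]
insert 9 at 4 → [2, 7, 2, 4, 9, 6, 1, 2, 4]
L[6]+L[-8] = 1+7 = 8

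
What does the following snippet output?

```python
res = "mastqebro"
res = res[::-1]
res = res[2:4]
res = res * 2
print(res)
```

reverse → 'orbeqtsam'
slice [2:4] → 'be'
repeat ×2 → 'bebe'

bebe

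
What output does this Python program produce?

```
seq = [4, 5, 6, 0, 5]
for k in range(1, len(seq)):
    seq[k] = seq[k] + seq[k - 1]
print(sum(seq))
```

k=1: seq[1] = 5+4 = 9 → [4, 9, 6, 0, 5]
k=2: seq[2] = 6+9 = 15 → [4, 9, 15, 0, 5]
k=3: seq[3] = 0+15 = 15 → [4, 9, 15, 15, 5]
k=4: seq[4] = 5+15 = 20 → [4, 9, 15, 15, 20]
sum = 63

63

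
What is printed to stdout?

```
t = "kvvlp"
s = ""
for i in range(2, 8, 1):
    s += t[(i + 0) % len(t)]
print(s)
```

i=2: add t[2]='v' → 'v'
i=3: add t[3]='l' → 'vl'
i=4: add t[4]='p' → 'vlp'
i=5: add t[0]='k' → 'vlpk'
i=6: add t[1]='v' → 'vlpkv'
i=7: add t[2]='v' → 'vlpkvv'

vlpkvv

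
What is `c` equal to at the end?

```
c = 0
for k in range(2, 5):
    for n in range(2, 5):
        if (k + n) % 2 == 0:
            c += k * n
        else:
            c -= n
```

k=2,n=2: even sum, c = 0+4 = 4
k=2,n=3: odd sum, c = 4-3 = 1
k=2,n=4: even sum, c = 1+8 = 9
k=3,n=2: odd sum, c = 9-2 = 7
k=3,n=3: even sum, c = 7+9 = 16
k=3,n=4: odd sum, c = 16-4 = 12
k=4,n=2: even sum, c = 12+8 = 20
k=4,n=3: odd sum, c = 20-3 = 17
k=4,n=4: even sum, c = 17+16 = 33

33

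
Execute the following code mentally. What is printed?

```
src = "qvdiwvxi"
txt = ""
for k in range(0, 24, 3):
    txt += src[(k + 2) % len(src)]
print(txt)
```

dvqixvwi

k=0: add src[2]='d' → 'd'
k=3: add src[5]='v' → 'dv'
k=6: add src[0]='q' → 'dvq'
k=9: add src[3]='i' → 'dvqi'
k=12: add src[6]='x' → 'dvqix'
k=15: add src[1]='v' → 'dvqixv'
k=18: add src[4]='w' → 'dvqixvw'
k=21: add src[7]='i' → 'dvqixvwi'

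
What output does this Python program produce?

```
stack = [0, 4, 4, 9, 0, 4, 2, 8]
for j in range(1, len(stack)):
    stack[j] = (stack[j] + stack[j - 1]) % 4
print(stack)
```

j=1: stack[1] = (4+0)%4 = 0 → [0, 0, 4, 9, 0, 4, 2, 8]
j=2: stack[2] = (4+0)%4 = 0 → [0, 0, 0, 9, 0, 4, 2, 8]
j=3: stack[3] = (9+0)%4 = 1 → [0, 0, 0, 1, 0, 4, 2, 8]
j=4: stack[4] = (0+1)%4 = 1 → [0, 0, 0, 1, 1, 4, 2, 8]
j=5: stack[5] = (4+1)%4 = 1 → [0, 0, 0, 1, 1, 1, 2, 8]
j=6: stack[6] = (2+1)%4 = 3 → [0, 0, 0, 1, 1, 1, 3, 8]
j=7: stack[7] = (8+3)%4 = 3 → [0, 0, 0, 1, 1, 1, 3, 3]

[0, 0, 0, 1, 1, 1, 3, 3]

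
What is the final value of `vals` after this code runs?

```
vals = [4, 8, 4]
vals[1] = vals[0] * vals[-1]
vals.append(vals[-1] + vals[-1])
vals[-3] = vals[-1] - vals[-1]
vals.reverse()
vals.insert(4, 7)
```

vals[1] = vals[0]*vals[-1] = 4*4 = 16 → [4, 16, 4]
append vals[-1]+vals[-1] = 4+4 = 8 → [4, 16, 4, 8]
vals[-3] = vals[-1]-vals[-1] = 8-8 = 0 → [4, 0, 4, 8]
reverse → [8, 4, 0, 4]
insert 7 at 4 → [8, 4, 0, 4, 7]

[8, 4, 0, 4, 7]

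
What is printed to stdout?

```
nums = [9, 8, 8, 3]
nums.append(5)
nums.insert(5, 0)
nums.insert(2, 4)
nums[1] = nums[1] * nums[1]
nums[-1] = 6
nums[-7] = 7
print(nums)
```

append 5 → [9, 8, 8, 3, 5]
insert 0 at 5 → [9, 8, 8, 3, 5, 0]
insert 4 at 2 → [9, 8, 4, 8, 3, 5, 0]
nums[1] = nums[1]*nums[1] = 8*8 = 64 → [9, 64, 4, 8, 3, 5, 0]
nums[-1] = 6 → [9, 64, 4, 8, 3, 5, 6]
nums[-7] = 7 → [7, 64, 4, 8, 3, 5, 6]

[7, 64, 4, 8, 3, 5, 6]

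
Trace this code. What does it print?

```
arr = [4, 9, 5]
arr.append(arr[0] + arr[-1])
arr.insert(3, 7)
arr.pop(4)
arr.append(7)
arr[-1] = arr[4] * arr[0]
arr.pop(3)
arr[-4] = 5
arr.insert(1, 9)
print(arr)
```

append arr[0]+arr[-1] = 4+5 = 9 → [4, 9, 5, 9]
insert 7 at 3 → [4, 9, 5, 7, 9]
pop(4) removes 9 → [4, 9, 5, 7]
append 7 → [4, 9, 5, 7, 7]
arr[-1] = arr[4]*arr[0] = 7*4 = 28 → [4, 9, 5, 7, 28]
pop(3) removes 7 → [4, 9, 5, 28]
arr[-4] = 5 → [5, 9, 5, 28]
insert 9 at 1 → [5, 9, 9, 5, 28]

[5, 9, 9, 5, 28]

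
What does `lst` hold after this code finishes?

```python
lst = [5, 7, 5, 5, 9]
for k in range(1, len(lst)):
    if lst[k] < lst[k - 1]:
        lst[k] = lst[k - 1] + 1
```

[5, 7, 8, 9, 9]

k=1: 7>=5, unchanged → [5, 7, 5, 5, 9]
k=2: 5<7, lst[2] = 7+1 = 8 → [5, 7, 8, 5, 9]
k=3: 5<8, lst[3] = 8+1 = 9 → [5, 7, 8, 9, 9]
k=4: 9>=9, unchanged → [5, 7, 8, 9, 9]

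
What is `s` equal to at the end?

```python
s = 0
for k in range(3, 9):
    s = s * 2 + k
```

246

k=3: s = 0*2+3 = 3
k=4: s = 3*2+4 = 10
k=5: s = 10*2+5 = 25
k=6: s = 25*2+6 = 56
k=7: s = 56*2+7 = 119
k=8: s = 119*2+8 = 246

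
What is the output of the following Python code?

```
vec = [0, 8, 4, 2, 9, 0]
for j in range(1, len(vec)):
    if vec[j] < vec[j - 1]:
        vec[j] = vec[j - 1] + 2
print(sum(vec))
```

60

j=1: 8>=0, unchanged → [0, 8, 4, 2, 9, 0]
j=2: 4<8, vec[2] = 8+2 = 10 → [0, 8, 10, 2, 9, 0]
j=3: 2<10, vec[3] = 10+2 = 12 → [0, 8, 10, 12, 9, 0]
j=4: 9<12, vec[4] = 12+2 = 14 → [0, 8, 10, 12, 14, 0]
j=5: 0<14, vec[5] = 14+2 = 16 → [0, 8, 10, 12, 14, 16]
sum = 60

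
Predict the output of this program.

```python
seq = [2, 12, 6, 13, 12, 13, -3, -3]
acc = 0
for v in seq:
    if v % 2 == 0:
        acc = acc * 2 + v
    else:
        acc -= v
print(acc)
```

v=2: even, acc = 0*2+2 = 2
v=12: even, acc = 2*2+12 = 16
v=6: even, acc = 16*2+6 = 38
v=13: not even, acc = 38-13 = 25
v=12: even, acc = 25*2+12 = 62
v=13: not even, acc = 62-13 = 49
v=-3: not even, acc = 49-(-3) = 52
v=-3: not even, acc = 52-(-3) = 55

55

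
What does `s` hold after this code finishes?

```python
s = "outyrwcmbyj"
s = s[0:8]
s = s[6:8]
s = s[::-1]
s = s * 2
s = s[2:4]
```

'mc'

slice [0:8] → 'outyrwcm'
slice [6:8] → 'cm'
reverse → 'mc'
repeat ×2 → 'mcmc'
slice [2:4] → 'mc'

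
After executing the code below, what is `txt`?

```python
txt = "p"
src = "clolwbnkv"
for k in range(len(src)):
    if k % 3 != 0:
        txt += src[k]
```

k=0: skip
k=1: add 'l' → 'pl'
k=2: add 'o' → 'plo'
k=3: skip
k=4: add 'w' → 'plow'
k=5: add 'b' → 'plowb'
k=6: skip
k=7: add 'k' → 'plowbk'
k=8: add 'v' → 'plowbkv'

'plowbkv'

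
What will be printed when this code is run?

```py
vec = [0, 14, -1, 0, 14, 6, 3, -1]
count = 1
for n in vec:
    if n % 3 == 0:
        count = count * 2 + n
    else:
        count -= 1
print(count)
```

10

n=0: %3==0, count = 1*2+0 = 2
n=14: not %3==0, count = 2-1 = 1
n=-1: not %3==0, count = 1-1 = 0
n=0: %3==0, count = 0*2+0 = 0
n=14: not %3==0, count = 0-1 = -1
n=6: %3==0, count = (-1)*2+6 = 4
n=3: %3==0, count = 4*2+3 = 11
n=-1: not %3==0, count = 11-1 = 10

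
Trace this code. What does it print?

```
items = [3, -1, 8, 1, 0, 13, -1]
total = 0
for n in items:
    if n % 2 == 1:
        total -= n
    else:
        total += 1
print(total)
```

n=3: odd, total = 0-3 = -3
n=-1: odd, total = (-3)-(-1) = -2
n=8: not odd, total = (-2)+1 = -1
n=1: odd, total = (-1)-1 = -2
n=0: not odd, total = (-2)+1 = -1
n=13: odd, total = (-1)-13 = -14
n=-1: odd, total = (-14)-(-1) = -13

-13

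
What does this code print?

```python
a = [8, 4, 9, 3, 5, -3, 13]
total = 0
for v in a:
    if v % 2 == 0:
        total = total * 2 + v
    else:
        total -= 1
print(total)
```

v=8: even, total = 0*2+8 = 8
v=4: even, total = 8*2+4 = 20
v=9: not even, total = 20-1 = 19
v=3: not even, total = 19-1 = 18
v=5: not even, total = 18-1 = 17
v=-3: not even, total = 17-1 = 16
v=13: not even, total = 16-1 = 15

15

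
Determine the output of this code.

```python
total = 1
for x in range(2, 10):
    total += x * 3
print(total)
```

133

x=2: total = 1+2*3 = 7
x=3: total = 7+3*3 = 16
x=4: total = 16+4*3 = 28
x=5: total = 28+5*3 = 43
x=6: total = 43+6*3 = 61
x=7: total = 61+7*3 = 82
x=8: total = 82+8*3 = 106
x=9: total = 106+9*3 = 133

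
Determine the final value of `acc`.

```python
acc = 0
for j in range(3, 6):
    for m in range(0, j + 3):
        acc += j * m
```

269

j=3,m=0: acc = 0+0 = 0
j=3,m=1: acc = 0+3 = 3
j=3,m=2: acc = 3+6 = 9
j=3,m=3: acc = 9+9 = 18
j=3,m=4: acc = 18+12 = 30
j=3,m=5: acc = 30+15 = 45
j=4,m=0: acc = 45+0 = 45
j=4,m=1: acc = 45+4 = 49
j=4,m=2: acc = 49+8 = 57
j=4,m=3: acc = 57+12 = 69
j=4,m=4: acc = 69+16 = 85
j=4,m=5: acc = 85+20 = 105
j=4,m=6: acc = 105+24 = 129
j=5,m=0: acc = 129+0 = 129
j=5,m=1: acc = 129+5 = 134
j=5,m=2: acc = 134+10 = 144
j=5,m=3: acc = 144+15 = 159
j=5,m=4: acc = 159+20 = 179
j=5,m=5: acc = 179+25 = 204
j=5,m=6: acc = 204+30 = 234
j=5,m=7: acc = 234+35 = 269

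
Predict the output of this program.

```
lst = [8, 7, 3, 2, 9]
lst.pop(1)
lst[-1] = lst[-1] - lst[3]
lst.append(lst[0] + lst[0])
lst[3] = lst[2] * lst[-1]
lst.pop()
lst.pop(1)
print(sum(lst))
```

42

pop(1) removes 7 → [8, 3, 2, 9]
lst[-1] = lst[-1]-lst[3] = 9-9 = 0 → [8, 3, 2, 0]
append lst[0]+lst[0] = 8+8 = 16 → [8, 3, 2, 0, 16]
lst[3] = lst[2]*lst[-1] = 2*16 = 32 → [8, 3, 2, 32, 16]
pop() removes 16 → [8, 3, 2, 32]
pop(1) removes 3 → [8, 2, 32]
sum = 42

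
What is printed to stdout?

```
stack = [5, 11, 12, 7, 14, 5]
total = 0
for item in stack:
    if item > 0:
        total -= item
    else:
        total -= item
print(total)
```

-54

item=5: >0, total = 0-5 = -5
item=11: >0, total = (-5)-11 = -16
item=12: >0, total = (-16)-12 = -28
item=7: >0, total = (-28)-7 = -35
item=14: >0, total = (-35)-14 = -49
item=5: >0, total = (-49)-5 = -54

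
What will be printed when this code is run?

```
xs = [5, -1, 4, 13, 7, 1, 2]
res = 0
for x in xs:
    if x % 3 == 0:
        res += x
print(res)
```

x=5: not %3==0
x=-1: not %3==0
x=4: not %3==0
x=13: not %3==0
x=7: not %3==0
x=1: not %3==0
x=2: not %3==0

0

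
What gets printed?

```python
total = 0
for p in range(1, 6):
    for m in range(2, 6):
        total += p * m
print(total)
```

210

p=1,m=2: total = 0+2 = 2
p=1,m=3: total = 2+3 = 5
p=1,m=4: total = 5+4 = 9
p=1,m=5: total = 9+5 = 14
p=2,m=2: total = 14+4 = 18
p=2,m=3: total = 18+6 = 24
p=2,m=4: total = 24+8 = 32
p=2,m=5: total = 32+10 = 42
p=3,m=2: total = 42+6 = 48
p=3,m=3: total = 48+9 = 57
p=3,m=4: total = 57+12 = 69
p=3,m=5: total = 69+15 = 84
p=4,m=2: total = 84+8 = 92
p=4,m=3: total = 92+12 = 104
p=4,m=4: total = 104+16 = 120
p=4,m=5: total = 120+20 = 140
p=5,m=2: total = 140+10 = 150
p=5,m=3: total = 150+15 = 165
p=5,m=4: total = 165+20 = 185
p=5,m=5: total = 185+25 = 210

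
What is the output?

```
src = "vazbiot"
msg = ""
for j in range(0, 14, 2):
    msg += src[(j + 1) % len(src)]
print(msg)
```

abovzit

j=0: add src[1]='a' → 'a'
j=2: add src[3]='b' → 'ab'
j=4: add src[5]='o' → 'abo'
j=6: add src[0]='v' → 'abov'
j=8: add src[2]='z' → 'abovz'
j=10: add src[4]='i' → 'abovzi'
j=12: add src[6]='t' → 'abovzit'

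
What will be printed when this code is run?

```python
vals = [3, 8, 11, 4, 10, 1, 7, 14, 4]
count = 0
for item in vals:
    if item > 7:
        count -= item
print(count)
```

item=3: not >7
item=8: >7, count = 0-8 = -8
item=11: >7, count = (-8)-11 = -19
item=4: not >7
item=10: >7, count = (-19)-10 = -29
item=1: not >7
item=7: not >7
item=14: >7, count = (-29)-14 = -43
item=4: not >7

-43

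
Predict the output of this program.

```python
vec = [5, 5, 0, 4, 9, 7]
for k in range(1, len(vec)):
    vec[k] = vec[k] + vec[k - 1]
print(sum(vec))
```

92

k=1: vec[1] = 5+5 = 10 → [5, 10, 0, 4, 9, 7]
k=2: vec[2] = 0+10 = 10 → [5, 10, 10, 4, 9, 7]
k=3: vec[3] = 4+10 = 14 → [5, 10, 10, 14, 9, 7]
k=4: vec[4] = 9+14 = 23 → [5, 10, 10, 14, 23, 7]
k=5: vec[5] = 7+23 = 30 → [5, 10, 10, 14, 23, 30]
sum = 92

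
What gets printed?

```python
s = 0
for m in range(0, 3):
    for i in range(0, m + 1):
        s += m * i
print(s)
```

7

m=0,i=0: s = 0+0 = 0
m=1,i=0: s = 0+0 = 0
m=1,i=1: s = 0+1 = 1
m=2,i=0: s = 1+0 = 1
m=2,i=1: s = 1+2 = 3
m=2,i=2: s = 3+4 = 7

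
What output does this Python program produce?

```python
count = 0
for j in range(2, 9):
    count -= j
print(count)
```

-35

j=2: count = 0-2 = -2
j=3: count = (-2)-3 = -5
j=4: count = (-5)-4 = -9
j=5: count = (-9)-5 = -14
j=6: count = (-14)-6 = -20
j=7: count = (-20)-7 = -27
j=8: count = (-27)-8 = -35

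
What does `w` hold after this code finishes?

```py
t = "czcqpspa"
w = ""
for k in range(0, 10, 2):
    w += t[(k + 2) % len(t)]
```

k=0: add t[2]='c' → 'c'
k=2: add t[4]='p' → 'cp'
k=4: add t[6]='p' → 'cpp'
k=6: add t[0]='c' → 'cppc'
k=8: add t[2]='c' → 'cppcc'

'cppcc'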